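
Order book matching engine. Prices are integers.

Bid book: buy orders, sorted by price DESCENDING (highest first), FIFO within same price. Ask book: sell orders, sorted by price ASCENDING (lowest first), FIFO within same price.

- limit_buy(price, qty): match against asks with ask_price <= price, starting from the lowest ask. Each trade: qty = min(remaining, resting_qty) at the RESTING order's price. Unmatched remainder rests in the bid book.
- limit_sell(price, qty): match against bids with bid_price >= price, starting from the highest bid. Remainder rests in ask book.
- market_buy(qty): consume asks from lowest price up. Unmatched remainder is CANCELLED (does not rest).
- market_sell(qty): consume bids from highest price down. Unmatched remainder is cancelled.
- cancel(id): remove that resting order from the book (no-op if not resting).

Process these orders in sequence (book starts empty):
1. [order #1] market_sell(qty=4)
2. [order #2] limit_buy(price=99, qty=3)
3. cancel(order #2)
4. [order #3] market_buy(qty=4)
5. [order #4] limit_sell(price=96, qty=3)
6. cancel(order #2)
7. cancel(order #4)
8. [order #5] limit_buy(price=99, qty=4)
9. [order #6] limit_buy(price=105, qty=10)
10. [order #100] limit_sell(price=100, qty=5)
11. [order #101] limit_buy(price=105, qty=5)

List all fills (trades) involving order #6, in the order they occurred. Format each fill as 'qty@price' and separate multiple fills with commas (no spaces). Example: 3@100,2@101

Answer: 5@105

Derivation:
After op 1 [order #1] market_sell(qty=4): fills=none; bids=[-] asks=[-]
After op 2 [order #2] limit_buy(price=99, qty=3): fills=none; bids=[#2:3@99] asks=[-]
After op 3 cancel(order #2): fills=none; bids=[-] asks=[-]
After op 4 [order #3] market_buy(qty=4): fills=none; bids=[-] asks=[-]
After op 5 [order #4] limit_sell(price=96, qty=3): fills=none; bids=[-] asks=[#4:3@96]
After op 6 cancel(order #2): fills=none; bids=[-] asks=[#4:3@96]
After op 7 cancel(order #4): fills=none; bids=[-] asks=[-]
After op 8 [order #5] limit_buy(price=99, qty=4): fills=none; bids=[#5:4@99] asks=[-]
After op 9 [order #6] limit_buy(price=105, qty=10): fills=none; bids=[#6:10@105 #5:4@99] asks=[-]
After op 10 [order #100] limit_sell(price=100, qty=5): fills=#6x#100:5@105; bids=[#6:5@105 #5:4@99] asks=[-]
After op 11 [order #101] limit_buy(price=105, qty=5): fills=none; bids=[#6:5@105 #101:5@105 #5:4@99] asks=[-]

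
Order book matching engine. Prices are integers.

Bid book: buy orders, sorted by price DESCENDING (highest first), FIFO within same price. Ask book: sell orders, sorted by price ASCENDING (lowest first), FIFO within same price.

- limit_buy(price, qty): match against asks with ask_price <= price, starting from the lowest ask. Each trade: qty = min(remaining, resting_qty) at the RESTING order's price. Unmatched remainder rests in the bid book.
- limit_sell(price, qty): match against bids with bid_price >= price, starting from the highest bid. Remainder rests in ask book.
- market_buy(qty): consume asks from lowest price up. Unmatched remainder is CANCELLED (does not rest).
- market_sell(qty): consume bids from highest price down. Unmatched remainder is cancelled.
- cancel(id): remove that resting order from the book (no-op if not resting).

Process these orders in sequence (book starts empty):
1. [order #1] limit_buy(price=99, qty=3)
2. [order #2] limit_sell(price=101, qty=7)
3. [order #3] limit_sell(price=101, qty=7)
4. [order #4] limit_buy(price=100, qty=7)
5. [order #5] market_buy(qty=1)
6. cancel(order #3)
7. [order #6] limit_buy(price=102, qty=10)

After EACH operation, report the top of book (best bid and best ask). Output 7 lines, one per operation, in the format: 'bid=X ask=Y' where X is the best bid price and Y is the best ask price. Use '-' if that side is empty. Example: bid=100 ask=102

Answer: bid=99 ask=-
bid=99 ask=101
bid=99 ask=101
bid=100 ask=101
bid=100 ask=101
bid=100 ask=101
bid=102 ask=-

Derivation:
After op 1 [order #1] limit_buy(price=99, qty=3): fills=none; bids=[#1:3@99] asks=[-]
After op 2 [order #2] limit_sell(price=101, qty=7): fills=none; bids=[#1:3@99] asks=[#2:7@101]
After op 3 [order #3] limit_sell(price=101, qty=7): fills=none; bids=[#1:3@99] asks=[#2:7@101 #3:7@101]
After op 4 [order #4] limit_buy(price=100, qty=7): fills=none; bids=[#4:7@100 #1:3@99] asks=[#2:7@101 #3:7@101]
After op 5 [order #5] market_buy(qty=1): fills=#5x#2:1@101; bids=[#4:7@100 #1:3@99] asks=[#2:6@101 #3:7@101]
After op 6 cancel(order #3): fills=none; bids=[#4:7@100 #1:3@99] asks=[#2:6@101]
After op 7 [order #6] limit_buy(price=102, qty=10): fills=#6x#2:6@101; bids=[#6:4@102 #4:7@100 #1:3@99] asks=[-]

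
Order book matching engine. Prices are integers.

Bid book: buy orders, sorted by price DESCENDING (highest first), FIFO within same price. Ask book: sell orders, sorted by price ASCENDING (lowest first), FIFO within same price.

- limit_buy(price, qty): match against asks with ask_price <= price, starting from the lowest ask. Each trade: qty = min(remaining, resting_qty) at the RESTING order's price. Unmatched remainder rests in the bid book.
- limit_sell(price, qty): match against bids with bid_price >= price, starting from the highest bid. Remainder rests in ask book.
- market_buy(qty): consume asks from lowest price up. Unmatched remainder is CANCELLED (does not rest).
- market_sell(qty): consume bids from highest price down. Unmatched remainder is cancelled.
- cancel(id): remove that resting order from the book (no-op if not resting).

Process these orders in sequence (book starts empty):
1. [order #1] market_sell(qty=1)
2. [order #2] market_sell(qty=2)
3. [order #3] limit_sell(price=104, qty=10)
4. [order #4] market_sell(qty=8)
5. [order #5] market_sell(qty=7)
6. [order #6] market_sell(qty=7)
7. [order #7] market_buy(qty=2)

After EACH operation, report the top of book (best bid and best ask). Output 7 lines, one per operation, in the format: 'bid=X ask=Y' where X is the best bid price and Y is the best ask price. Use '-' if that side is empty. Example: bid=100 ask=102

After op 1 [order #1] market_sell(qty=1): fills=none; bids=[-] asks=[-]
After op 2 [order #2] market_sell(qty=2): fills=none; bids=[-] asks=[-]
After op 3 [order #3] limit_sell(price=104, qty=10): fills=none; bids=[-] asks=[#3:10@104]
After op 4 [order #4] market_sell(qty=8): fills=none; bids=[-] asks=[#3:10@104]
After op 5 [order #5] market_sell(qty=7): fills=none; bids=[-] asks=[#3:10@104]
After op 6 [order #6] market_sell(qty=7): fills=none; bids=[-] asks=[#3:10@104]
After op 7 [order #7] market_buy(qty=2): fills=#7x#3:2@104; bids=[-] asks=[#3:8@104]

Answer: bid=- ask=-
bid=- ask=-
bid=- ask=104
bid=- ask=104
bid=- ask=104
bid=- ask=104
bid=- ask=104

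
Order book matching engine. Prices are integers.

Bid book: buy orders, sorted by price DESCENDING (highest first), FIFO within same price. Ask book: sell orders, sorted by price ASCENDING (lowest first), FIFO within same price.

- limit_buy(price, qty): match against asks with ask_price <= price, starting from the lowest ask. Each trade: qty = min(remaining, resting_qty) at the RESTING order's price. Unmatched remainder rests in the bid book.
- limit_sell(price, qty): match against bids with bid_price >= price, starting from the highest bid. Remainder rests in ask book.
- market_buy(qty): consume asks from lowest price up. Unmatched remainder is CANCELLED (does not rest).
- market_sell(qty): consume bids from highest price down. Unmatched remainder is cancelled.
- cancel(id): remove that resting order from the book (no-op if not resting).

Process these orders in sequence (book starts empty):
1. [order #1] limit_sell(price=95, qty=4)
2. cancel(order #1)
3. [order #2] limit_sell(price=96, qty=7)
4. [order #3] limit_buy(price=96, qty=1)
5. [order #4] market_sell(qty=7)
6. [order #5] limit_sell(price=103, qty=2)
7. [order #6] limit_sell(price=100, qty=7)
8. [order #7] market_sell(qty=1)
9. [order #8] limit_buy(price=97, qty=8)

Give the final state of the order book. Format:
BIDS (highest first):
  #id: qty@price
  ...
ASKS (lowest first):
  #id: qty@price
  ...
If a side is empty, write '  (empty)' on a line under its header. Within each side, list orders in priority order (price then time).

After op 1 [order #1] limit_sell(price=95, qty=4): fills=none; bids=[-] asks=[#1:4@95]
After op 2 cancel(order #1): fills=none; bids=[-] asks=[-]
After op 3 [order #2] limit_sell(price=96, qty=7): fills=none; bids=[-] asks=[#2:7@96]
After op 4 [order #3] limit_buy(price=96, qty=1): fills=#3x#2:1@96; bids=[-] asks=[#2:6@96]
After op 5 [order #4] market_sell(qty=7): fills=none; bids=[-] asks=[#2:6@96]
After op 6 [order #5] limit_sell(price=103, qty=2): fills=none; bids=[-] asks=[#2:6@96 #5:2@103]
After op 7 [order #6] limit_sell(price=100, qty=7): fills=none; bids=[-] asks=[#2:6@96 #6:7@100 #5:2@103]
After op 8 [order #7] market_sell(qty=1): fills=none; bids=[-] asks=[#2:6@96 #6:7@100 #5:2@103]
After op 9 [order #8] limit_buy(price=97, qty=8): fills=#8x#2:6@96; bids=[#8:2@97] asks=[#6:7@100 #5:2@103]

Answer: BIDS (highest first):
  #8: 2@97
ASKS (lowest first):
  #6: 7@100
  #5: 2@103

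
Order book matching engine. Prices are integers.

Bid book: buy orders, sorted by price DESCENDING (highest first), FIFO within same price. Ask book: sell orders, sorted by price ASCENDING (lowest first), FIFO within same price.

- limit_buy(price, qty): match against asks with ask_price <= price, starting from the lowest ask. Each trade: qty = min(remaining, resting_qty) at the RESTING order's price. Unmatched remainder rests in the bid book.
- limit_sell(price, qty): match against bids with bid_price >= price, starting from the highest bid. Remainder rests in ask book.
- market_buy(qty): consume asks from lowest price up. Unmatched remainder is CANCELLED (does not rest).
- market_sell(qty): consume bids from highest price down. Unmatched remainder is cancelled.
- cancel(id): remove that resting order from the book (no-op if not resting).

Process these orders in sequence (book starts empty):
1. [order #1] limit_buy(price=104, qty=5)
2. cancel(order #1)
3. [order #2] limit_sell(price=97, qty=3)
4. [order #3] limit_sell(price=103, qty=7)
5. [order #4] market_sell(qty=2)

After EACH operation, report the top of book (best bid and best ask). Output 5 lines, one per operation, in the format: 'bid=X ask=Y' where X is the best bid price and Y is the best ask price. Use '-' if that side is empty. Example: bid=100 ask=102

After op 1 [order #1] limit_buy(price=104, qty=5): fills=none; bids=[#1:5@104] asks=[-]
After op 2 cancel(order #1): fills=none; bids=[-] asks=[-]
After op 3 [order #2] limit_sell(price=97, qty=3): fills=none; bids=[-] asks=[#2:3@97]
After op 4 [order #3] limit_sell(price=103, qty=7): fills=none; bids=[-] asks=[#2:3@97 #3:7@103]
After op 5 [order #4] market_sell(qty=2): fills=none; bids=[-] asks=[#2:3@97 #3:7@103]

Answer: bid=104 ask=-
bid=- ask=-
bid=- ask=97
bid=- ask=97
bid=- ask=97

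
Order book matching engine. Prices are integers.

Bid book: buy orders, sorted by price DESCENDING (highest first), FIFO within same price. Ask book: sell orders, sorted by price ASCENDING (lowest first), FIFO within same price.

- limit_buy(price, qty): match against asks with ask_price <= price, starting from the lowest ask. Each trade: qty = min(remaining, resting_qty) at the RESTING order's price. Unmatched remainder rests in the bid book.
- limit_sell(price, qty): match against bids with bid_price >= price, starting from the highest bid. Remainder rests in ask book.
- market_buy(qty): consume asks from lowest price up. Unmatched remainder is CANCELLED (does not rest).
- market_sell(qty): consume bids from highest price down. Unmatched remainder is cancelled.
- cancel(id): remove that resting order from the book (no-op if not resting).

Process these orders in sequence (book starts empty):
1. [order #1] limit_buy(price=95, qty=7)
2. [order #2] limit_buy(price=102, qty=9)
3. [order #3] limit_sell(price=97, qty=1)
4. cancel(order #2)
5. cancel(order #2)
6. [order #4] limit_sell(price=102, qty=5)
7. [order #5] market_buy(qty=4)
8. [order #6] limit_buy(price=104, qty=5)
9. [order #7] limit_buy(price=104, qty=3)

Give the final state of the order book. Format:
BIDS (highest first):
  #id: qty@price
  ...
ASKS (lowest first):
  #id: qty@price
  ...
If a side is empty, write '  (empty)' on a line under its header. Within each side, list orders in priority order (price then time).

After op 1 [order #1] limit_buy(price=95, qty=7): fills=none; bids=[#1:7@95] asks=[-]
After op 2 [order #2] limit_buy(price=102, qty=9): fills=none; bids=[#2:9@102 #1:7@95] asks=[-]
After op 3 [order #3] limit_sell(price=97, qty=1): fills=#2x#3:1@102; bids=[#2:8@102 #1:7@95] asks=[-]
After op 4 cancel(order #2): fills=none; bids=[#1:7@95] asks=[-]
After op 5 cancel(order #2): fills=none; bids=[#1:7@95] asks=[-]
After op 6 [order #4] limit_sell(price=102, qty=5): fills=none; bids=[#1:7@95] asks=[#4:5@102]
After op 7 [order #5] market_buy(qty=4): fills=#5x#4:4@102; bids=[#1:7@95] asks=[#4:1@102]
After op 8 [order #6] limit_buy(price=104, qty=5): fills=#6x#4:1@102; bids=[#6:4@104 #1:7@95] asks=[-]
After op 9 [order #7] limit_buy(price=104, qty=3): fills=none; bids=[#6:4@104 #7:3@104 #1:7@95] asks=[-]

Answer: BIDS (highest first):
  #6: 4@104
  #7: 3@104
  #1: 7@95
ASKS (lowest first):
  (empty)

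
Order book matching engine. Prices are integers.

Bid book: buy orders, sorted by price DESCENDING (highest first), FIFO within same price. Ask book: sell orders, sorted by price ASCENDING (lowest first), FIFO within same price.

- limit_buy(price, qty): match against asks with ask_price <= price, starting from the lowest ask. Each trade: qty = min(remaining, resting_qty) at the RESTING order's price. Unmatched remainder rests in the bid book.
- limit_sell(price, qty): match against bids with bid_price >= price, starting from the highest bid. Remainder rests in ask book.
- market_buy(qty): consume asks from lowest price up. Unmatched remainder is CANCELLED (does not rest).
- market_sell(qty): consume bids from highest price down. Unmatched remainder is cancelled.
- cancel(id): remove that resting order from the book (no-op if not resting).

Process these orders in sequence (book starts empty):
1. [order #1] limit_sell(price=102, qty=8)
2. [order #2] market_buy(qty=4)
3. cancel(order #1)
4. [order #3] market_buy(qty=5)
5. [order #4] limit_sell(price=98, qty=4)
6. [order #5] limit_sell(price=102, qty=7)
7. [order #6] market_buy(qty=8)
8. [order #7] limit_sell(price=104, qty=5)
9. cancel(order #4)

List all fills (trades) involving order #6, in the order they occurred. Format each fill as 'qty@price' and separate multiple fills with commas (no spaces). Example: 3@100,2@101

Answer: 4@98,4@102

Derivation:
After op 1 [order #1] limit_sell(price=102, qty=8): fills=none; bids=[-] asks=[#1:8@102]
After op 2 [order #2] market_buy(qty=4): fills=#2x#1:4@102; bids=[-] asks=[#1:4@102]
After op 3 cancel(order #1): fills=none; bids=[-] asks=[-]
After op 4 [order #3] market_buy(qty=5): fills=none; bids=[-] asks=[-]
After op 5 [order #4] limit_sell(price=98, qty=4): fills=none; bids=[-] asks=[#4:4@98]
After op 6 [order #5] limit_sell(price=102, qty=7): fills=none; bids=[-] asks=[#4:4@98 #5:7@102]
After op 7 [order #6] market_buy(qty=8): fills=#6x#4:4@98 #6x#5:4@102; bids=[-] asks=[#5:3@102]
After op 8 [order #7] limit_sell(price=104, qty=5): fills=none; bids=[-] asks=[#5:3@102 #7:5@104]
After op 9 cancel(order #4): fills=none; bids=[-] asks=[#5:3@102 #7:5@104]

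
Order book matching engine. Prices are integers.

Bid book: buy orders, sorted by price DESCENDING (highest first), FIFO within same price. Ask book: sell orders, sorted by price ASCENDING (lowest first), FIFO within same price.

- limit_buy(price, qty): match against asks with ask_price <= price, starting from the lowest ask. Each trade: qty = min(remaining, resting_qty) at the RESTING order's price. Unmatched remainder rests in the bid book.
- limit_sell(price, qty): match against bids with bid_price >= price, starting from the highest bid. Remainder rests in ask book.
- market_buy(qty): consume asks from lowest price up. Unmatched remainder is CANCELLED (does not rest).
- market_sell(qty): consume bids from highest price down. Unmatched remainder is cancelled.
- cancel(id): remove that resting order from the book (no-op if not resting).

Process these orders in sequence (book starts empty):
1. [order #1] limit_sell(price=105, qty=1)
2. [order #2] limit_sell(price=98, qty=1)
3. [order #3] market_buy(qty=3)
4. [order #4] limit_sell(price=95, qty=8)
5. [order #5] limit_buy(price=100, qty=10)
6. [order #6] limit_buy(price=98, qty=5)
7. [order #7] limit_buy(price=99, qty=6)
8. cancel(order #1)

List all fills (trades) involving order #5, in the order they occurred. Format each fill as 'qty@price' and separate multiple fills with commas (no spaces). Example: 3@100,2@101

After op 1 [order #1] limit_sell(price=105, qty=1): fills=none; bids=[-] asks=[#1:1@105]
After op 2 [order #2] limit_sell(price=98, qty=1): fills=none; bids=[-] asks=[#2:1@98 #1:1@105]
After op 3 [order #3] market_buy(qty=3): fills=#3x#2:1@98 #3x#1:1@105; bids=[-] asks=[-]
After op 4 [order #4] limit_sell(price=95, qty=8): fills=none; bids=[-] asks=[#4:8@95]
After op 5 [order #5] limit_buy(price=100, qty=10): fills=#5x#4:8@95; bids=[#5:2@100] asks=[-]
After op 6 [order #6] limit_buy(price=98, qty=5): fills=none; bids=[#5:2@100 #6:5@98] asks=[-]
After op 7 [order #7] limit_buy(price=99, qty=6): fills=none; bids=[#5:2@100 #7:6@99 #6:5@98] asks=[-]
After op 8 cancel(order #1): fills=none; bids=[#5:2@100 #7:6@99 #6:5@98] asks=[-]

Answer: 8@95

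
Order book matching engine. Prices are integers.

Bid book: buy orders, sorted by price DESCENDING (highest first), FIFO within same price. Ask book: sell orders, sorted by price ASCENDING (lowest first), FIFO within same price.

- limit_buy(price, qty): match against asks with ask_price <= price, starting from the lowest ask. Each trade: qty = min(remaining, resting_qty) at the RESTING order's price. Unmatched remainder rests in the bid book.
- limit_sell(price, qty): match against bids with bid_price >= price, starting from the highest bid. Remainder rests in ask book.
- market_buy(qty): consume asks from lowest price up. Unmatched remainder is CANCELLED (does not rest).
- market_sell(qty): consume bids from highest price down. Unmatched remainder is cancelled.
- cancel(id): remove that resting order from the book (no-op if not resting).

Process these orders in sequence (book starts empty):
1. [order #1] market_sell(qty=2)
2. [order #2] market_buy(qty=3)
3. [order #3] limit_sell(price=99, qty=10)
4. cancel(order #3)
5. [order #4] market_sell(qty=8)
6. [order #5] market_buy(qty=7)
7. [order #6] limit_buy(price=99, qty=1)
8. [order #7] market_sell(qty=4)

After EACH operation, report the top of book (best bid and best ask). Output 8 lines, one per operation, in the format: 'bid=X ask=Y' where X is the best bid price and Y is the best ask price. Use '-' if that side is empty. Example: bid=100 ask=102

Answer: bid=- ask=-
bid=- ask=-
bid=- ask=99
bid=- ask=-
bid=- ask=-
bid=- ask=-
bid=99 ask=-
bid=- ask=-

Derivation:
After op 1 [order #1] market_sell(qty=2): fills=none; bids=[-] asks=[-]
After op 2 [order #2] market_buy(qty=3): fills=none; bids=[-] asks=[-]
After op 3 [order #3] limit_sell(price=99, qty=10): fills=none; bids=[-] asks=[#3:10@99]
After op 4 cancel(order #3): fills=none; bids=[-] asks=[-]
After op 5 [order #4] market_sell(qty=8): fills=none; bids=[-] asks=[-]
After op 6 [order #5] market_buy(qty=7): fills=none; bids=[-] asks=[-]
After op 7 [order #6] limit_buy(price=99, qty=1): fills=none; bids=[#6:1@99] asks=[-]
After op 8 [order #7] market_sell(qty=4): fills=#6x#7:1@99; bids=[-] asks=[-]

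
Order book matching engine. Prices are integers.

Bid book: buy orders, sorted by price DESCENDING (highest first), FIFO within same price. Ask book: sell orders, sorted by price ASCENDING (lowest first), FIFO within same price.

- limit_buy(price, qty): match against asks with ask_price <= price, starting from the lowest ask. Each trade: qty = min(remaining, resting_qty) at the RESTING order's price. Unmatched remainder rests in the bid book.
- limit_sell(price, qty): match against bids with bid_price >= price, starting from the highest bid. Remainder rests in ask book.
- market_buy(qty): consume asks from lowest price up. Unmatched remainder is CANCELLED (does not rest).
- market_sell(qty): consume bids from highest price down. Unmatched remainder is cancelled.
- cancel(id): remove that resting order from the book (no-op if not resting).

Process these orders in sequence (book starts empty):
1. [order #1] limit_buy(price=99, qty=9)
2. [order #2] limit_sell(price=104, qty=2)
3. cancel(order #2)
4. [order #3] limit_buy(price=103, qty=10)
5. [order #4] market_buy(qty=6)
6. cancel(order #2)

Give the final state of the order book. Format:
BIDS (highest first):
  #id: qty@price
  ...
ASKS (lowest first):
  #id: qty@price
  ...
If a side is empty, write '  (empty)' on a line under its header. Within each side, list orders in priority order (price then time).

After op 1 [order #1] limit_buy(price=99, qty=9): fills=none; bids=[#1:9@99] asks=[-]
After op 2 [order #2] limit_sell(price=104, qty=2): fills=none; bids=[#1:9@99] asks=[#2:2@104]
After op 3 cancel(order #2): fills=none; bids=[#1:9@99] asks=[-]
After op 4 [order #3] limit_buy(price=103, qty=10): fills=none; bids=[#3:10@103 #1:9@99] asks=[-]
After op 5 [order #4] market_buy(qty=6): fills=none; bids=[#3:10@103 #1:9@99] asks=[-]
After op 6 cancel(order #2): fills=none; bids=[#3:10@103 #1:9@99] asks=[-]

Answer: BIDS (highest first):
  #3: 10@103
  #1: 9@99
ASKS (lowest first):
  (empty)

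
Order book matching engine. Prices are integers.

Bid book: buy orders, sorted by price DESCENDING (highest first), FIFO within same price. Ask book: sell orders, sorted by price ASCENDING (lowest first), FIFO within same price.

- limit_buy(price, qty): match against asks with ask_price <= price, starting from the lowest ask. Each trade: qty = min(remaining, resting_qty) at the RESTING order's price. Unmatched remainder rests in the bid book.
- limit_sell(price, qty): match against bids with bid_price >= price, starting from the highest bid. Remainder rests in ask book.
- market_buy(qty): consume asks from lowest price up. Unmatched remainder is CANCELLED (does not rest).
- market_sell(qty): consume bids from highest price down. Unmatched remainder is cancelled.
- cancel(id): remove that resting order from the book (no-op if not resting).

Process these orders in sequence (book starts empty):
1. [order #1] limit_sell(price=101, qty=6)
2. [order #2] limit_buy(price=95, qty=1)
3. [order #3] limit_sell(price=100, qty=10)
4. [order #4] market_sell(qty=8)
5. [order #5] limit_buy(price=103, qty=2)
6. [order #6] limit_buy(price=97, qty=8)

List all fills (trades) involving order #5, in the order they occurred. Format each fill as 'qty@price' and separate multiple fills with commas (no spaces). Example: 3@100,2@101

After op 1 [order #1] limit_sell(price=101, qty=6): fills=none; bids=[-] asks=[#1:6@101]
After op 2 [order #2] limit_buy(price=95, qty=1): fills=none; bids=[#2:1@95] asks=[#1:6@101]
After op 3 [order #3] limit_sell(price=100, qty=10): fills=none; bids=[#2:1@95] asks=[#3:10@100 #1:6@101]
After op 4 [order #4] market_sell(qty=8): fills=#2x#4:1@95; bids=[-] asks=[#3:10@100 #1:6@101]
After op 5 [order #5] limit_buy(price=103, qty=2): fills=#5x#3:2@100; bids=[-] asks=[#3:8@100 #1:6@101]
After op 6 [order #6] limit_buy(price=97, qty=8): fills=none; bids=[#6:8@97] asks=[#3:8@100 #1:6@101]

Answer: 2@100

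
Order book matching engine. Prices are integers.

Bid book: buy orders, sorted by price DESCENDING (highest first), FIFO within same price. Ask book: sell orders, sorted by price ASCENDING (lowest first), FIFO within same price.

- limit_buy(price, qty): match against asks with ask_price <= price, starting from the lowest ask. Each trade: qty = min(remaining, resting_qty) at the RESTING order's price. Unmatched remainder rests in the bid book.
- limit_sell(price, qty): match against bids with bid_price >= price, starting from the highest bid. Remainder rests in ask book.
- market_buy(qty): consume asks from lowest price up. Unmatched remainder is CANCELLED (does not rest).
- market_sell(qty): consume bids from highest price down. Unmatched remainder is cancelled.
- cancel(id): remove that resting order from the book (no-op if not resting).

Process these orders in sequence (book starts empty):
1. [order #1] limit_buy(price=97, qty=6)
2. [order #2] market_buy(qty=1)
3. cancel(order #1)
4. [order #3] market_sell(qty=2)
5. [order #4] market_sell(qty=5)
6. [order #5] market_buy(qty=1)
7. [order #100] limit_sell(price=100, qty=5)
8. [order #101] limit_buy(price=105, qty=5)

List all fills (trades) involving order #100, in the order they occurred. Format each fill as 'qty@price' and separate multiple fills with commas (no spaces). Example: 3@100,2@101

After op 1 [order #1] limit_buy(price=97, qty=6): fills=none; bids=[#1:6@97] asks=[-]
After op 2 [order #2] market_buy(qty=1): fills=none; bids=[#1:6@97] asks=[-]
After op 3 cancel(order #1): fills=none; bids=[-] asks=[-]
After op 4 [order #3] market_sell(qty=2): fills=none; bids=[-] asks=[-]
After op 5 [order #4] market_sell(qty=5): fills=none; bids=[-] asks=[-]
After op 6 [order #5] market_buy(qty=1): fills=none; bids=[-] asks=[-]
After op 7 [order #100] limit_sell(price=100, qty=5): fills=none; bids=[-] asks=[#100:5@100]
After op 8 [order #101] limit_buy(price=105, qty=5): fills=#101x#100:5@100; bids=[-] asks=[-]

Answer: 5@100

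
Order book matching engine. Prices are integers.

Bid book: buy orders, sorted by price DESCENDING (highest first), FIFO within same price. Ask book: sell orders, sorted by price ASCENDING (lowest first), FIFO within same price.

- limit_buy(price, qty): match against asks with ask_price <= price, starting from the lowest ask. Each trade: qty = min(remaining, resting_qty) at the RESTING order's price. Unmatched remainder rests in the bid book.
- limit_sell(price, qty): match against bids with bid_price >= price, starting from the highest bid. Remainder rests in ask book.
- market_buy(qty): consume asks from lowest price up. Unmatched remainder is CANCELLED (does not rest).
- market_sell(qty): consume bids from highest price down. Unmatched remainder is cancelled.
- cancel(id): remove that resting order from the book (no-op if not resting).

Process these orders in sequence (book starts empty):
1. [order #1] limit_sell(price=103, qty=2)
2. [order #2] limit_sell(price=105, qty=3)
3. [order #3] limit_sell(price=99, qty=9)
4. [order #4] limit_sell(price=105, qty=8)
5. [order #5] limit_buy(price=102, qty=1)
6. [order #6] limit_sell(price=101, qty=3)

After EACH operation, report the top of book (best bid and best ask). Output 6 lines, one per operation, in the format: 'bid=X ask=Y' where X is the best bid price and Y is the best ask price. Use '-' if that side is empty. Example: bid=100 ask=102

After op 1 [order #1] limit_sell(price=103, qty=2): fills=none; bids=[-] asks=[#1:2@103]
After op 2 [order #2] limit_sell(price=105, qty=3): fills=none; bids=[-] asks=[#1:2@103 #2:3@105]
After op 3 [order #3] limit_sell(price=99, qty=9): fills=none; bids=[-] asks=[#3:9@99 #1:2@103 #2:3@105]
After op 4 [order #4] limit_sell(price=105, qty=8): fills=none; bids=[-] asks=[#3:9@99 #1:2@103 #2:3@105 #4:8@105]
After op 5 [order #5] limit_buy(price=102, qty=1): fills=#5x#3:1@99; bids=[-] asks=[#3:8@99 #1:2@103 #2:3@105 #4:8@105]
After op 6 [order #6] limit_sell(price=101, qty=3): fills=none; bids=[-] asks=[#3:8@99 #6:3@101 #1:2@103 #2:3@105 #4:8@105]

Answer: bid=- ask=103
bid=- ask=103
bid=- ask=99
bid=- ask=99
bid=- ask=99
bid=- ask=99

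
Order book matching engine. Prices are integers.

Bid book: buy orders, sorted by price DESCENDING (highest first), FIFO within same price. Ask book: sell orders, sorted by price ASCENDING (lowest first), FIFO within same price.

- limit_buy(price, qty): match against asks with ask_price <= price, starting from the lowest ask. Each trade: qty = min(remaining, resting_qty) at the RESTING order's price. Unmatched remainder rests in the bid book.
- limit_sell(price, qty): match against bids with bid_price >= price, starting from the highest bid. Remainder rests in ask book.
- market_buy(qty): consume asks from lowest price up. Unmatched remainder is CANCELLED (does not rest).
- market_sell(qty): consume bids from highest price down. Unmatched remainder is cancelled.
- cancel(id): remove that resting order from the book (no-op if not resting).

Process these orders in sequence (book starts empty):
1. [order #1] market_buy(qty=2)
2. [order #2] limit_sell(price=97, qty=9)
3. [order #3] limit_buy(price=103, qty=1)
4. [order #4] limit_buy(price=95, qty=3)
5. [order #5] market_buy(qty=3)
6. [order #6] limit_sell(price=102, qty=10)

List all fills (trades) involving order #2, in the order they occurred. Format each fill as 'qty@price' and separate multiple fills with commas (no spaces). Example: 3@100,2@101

After op 1 [order #1] market_buy(qty=2): fills=none; bids=[-] asks=[-]
After op 2 [order #2] limit_sell(price=97, qty=9): fills=none; bids=[-] asks=[#2:9@97]
After op 3 [order #3] limit_buy(price=103, qty=1): fills=#3x#2:1@97; bids=[-] asks=[#2:8@97]
After op 4 [order #4] limit_buy(price=95, qty=3): fills=none; bids=[#4:3@95] asks=[#2:8@97]
After op 5 [order #5] market_buy(qty=3): fills=#5x#2:3@97; bids=[#4:3@95] asks=[#2:5@97]
After op 6 [order #6] limit_sell(price=102, qty=10): fills=none; bids=[#4:3@95] asks=[#2:5@97 #6:10@102]

Answer: 1@97,3@97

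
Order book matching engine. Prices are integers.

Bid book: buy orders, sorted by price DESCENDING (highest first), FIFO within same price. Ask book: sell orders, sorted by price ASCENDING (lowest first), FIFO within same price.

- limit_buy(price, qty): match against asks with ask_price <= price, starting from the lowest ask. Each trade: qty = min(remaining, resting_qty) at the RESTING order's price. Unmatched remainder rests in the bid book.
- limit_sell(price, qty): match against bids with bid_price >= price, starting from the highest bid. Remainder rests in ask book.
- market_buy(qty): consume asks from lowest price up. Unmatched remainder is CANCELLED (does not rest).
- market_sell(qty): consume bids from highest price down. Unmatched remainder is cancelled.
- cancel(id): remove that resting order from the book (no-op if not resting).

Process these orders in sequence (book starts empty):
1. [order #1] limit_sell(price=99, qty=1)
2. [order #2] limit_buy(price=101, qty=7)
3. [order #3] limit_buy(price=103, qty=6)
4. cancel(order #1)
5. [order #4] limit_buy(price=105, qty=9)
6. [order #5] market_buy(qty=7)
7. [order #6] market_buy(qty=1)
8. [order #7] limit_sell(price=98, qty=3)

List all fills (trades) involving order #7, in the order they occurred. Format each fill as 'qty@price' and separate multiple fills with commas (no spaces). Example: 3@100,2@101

After op 1 [order #1] limit_sell(price=99, qty=1): fills=none; bids=[-] asks=[#1:1@99]
After op 2 [order #2] limit_buy(price=101, qty=7): fills=#2x#1:1@99; bids=[#2:6@101] asks=[-]
After op 3 [order #3] limit_buy(price=103, qty=6): fills=none; bids=[#3:6@103 #2:6@101] asks=[-]
After op 4 cancel(order #1): fills=none; bids=[#3:6@103 #2:6@101] asks=[-]
After op 5 [order #4] limit_buy(price=105, qty=9): fills=none; bids=[#4:9@105 #3:6@103 #2:6@101] asks=[-]
After op 6 [order #5] market_buy(qty=7): fills=none; bids=[#4:9@105 #3:6@103 #2:6@101] asks=[-]
After op 7 [order #6] market_buy(qty=1): fills=none; bids=[#4:9@105 #3:6@103 #2:6@101] asks=[-]
After op 8 [order #7] limit_sell(price=98, qty=3): fills=#4x#7:3@105; bids=[#4:6@105 #3:6@103 #2:6@101] asks=[-]

Answer: 3@105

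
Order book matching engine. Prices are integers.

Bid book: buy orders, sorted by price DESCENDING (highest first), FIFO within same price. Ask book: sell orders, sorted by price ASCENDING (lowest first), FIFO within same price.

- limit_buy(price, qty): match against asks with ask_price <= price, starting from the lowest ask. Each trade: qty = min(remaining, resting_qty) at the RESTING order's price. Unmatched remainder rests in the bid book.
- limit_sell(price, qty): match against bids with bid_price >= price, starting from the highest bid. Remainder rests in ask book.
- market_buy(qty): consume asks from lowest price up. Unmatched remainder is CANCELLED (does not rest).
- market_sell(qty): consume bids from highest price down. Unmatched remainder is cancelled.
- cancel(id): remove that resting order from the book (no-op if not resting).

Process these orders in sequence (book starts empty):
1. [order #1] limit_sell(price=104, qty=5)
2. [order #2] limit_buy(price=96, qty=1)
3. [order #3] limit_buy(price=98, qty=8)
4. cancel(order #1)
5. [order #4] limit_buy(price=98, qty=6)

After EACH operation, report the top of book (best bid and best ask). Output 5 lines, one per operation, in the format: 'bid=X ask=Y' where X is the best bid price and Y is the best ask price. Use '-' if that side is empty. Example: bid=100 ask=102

After op 1 [order #1] limit_sell(price=104, qty=5): fills=none; bids=[-] asks=[#1:5@104]
After op 2 [order #2] limit_buy(price=96, qty=1): fills=none; bids=[#2:1@96] asks=[#1:5@104]
After op 3 [order #3] limit_buy(price=98, qty=8): fills=none; bids=[#3:8@98 #2:1@96] asks=[#1:5@104]
After op 4 cancel(order #1): fills=none; bids=[#3:8@98 #2:1@96] asks=[-]
After op 5 [order #4] limit_buy(price=98, qty=6): fills=none; bids=[#3:8@98 #4:6@98 #2:1@96] asks=[-]

Answer: bid=- ask=104
bid=96 ask=104
bid=98 ask=104
bid=98 ask=-
bid=98 ask=-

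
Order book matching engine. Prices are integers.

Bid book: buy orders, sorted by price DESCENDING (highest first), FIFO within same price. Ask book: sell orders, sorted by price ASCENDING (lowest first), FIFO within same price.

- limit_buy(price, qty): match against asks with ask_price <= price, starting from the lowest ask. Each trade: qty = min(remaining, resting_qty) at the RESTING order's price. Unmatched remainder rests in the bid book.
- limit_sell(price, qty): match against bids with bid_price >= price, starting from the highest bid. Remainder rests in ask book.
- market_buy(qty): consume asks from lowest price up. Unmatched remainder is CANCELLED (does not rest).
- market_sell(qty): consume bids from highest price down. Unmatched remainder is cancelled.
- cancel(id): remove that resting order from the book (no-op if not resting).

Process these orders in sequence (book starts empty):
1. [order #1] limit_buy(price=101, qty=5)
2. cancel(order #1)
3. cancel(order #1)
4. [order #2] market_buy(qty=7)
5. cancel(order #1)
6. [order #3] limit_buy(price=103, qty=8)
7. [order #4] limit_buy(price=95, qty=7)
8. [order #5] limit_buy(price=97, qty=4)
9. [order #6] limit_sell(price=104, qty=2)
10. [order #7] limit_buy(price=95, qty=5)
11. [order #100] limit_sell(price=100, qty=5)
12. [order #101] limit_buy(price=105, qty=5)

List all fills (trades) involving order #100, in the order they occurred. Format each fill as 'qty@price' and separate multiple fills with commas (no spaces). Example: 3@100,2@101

Answer: 5@103

Derivation:
After op 1 [order #1] limit_buy(price=101, qty=5): fills=none; bids=[#1:5@101] asks=[-]
After op 2 cancel(order #1): fills=none; bids=[-] asks=[-]
After op 3 cancel(order #1): fills=none; bids=[-] asks=[-]
After op 4 [order #2] market_buy(qty=7): fills=none; bids=[-] asks=[-]
After op 5 cancel(order #1): fills=none; bids=[-] asks=[-]
After op 6 [order #3] limit_buy(price=103, qty=8): fills=none; bids=[#3:8@103] asks=[-]
After op 7 [order #4] limit_buy(price=95, qty=7): fills=none; bids=[#3:8@103 #4:7@95] asks=[-]
After op 8 [order #5] limit_buy(price=97, qty=4): fills=none; bids=[#3:8@103 #5:4@97 #4:7@95] asks=[-]
After op 9 [order #6] limit_sell(price=104, qty=2): fills=none; bids=[#3:8@103 #5:4@97 #4:7@95] asks=[#6:2@104]
After op 10 [order #7] limit_buy(price=95, qty=5): fills=none; bids=[#3:8@103 #5:4@97 #4:7@95 #7:5@95] asks=[#6:2@104]
After op 11 [order #100] limit_sell(price=100, qty=5): fills=#3x#100:5@103; bids=[#3:3@103 #5:4@97 #4:7@95 #7:5@95] asks=[#6:2@104]
After op 12 [order #101] limit_buy(price=105, qty=5): fills=#101x#6:2@104; bids=[#101:3@105 #3:3@103 #5:4@97 #4:7@95 #7:5@95] asks=[-]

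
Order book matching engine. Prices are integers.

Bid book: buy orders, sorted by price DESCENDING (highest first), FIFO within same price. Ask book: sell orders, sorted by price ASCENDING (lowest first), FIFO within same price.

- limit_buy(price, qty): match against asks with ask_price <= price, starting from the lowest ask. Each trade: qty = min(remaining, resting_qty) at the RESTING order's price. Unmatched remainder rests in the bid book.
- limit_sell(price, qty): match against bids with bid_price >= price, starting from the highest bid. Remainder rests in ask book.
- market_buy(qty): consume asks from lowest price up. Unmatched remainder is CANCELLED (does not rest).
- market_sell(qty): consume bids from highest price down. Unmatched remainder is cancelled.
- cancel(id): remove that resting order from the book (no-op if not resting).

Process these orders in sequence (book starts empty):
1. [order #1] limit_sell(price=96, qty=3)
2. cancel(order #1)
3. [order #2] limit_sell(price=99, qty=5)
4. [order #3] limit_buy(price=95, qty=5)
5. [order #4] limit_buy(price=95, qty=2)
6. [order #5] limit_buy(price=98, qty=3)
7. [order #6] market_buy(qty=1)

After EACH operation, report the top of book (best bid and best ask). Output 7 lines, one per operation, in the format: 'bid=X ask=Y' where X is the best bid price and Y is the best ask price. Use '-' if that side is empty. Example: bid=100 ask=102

After op 1 [order #1] limit_sell(price=96, qty=3): fills=none; bids=[-] asks=[#1:3@96]
After op 2 cancel(order #1): fills=none; bids=[-] asks=[-]
After op 3 [order #2] limit_sell(price=99, qty=5): fills=none; bids=[-] asks=[#2:5@99]
After op 4 [order #3] limit_buy(price=95, qty=5): fills=none; bids=[#3:5@95] asks=[#2:5@99]
After op 5 [order #4] limit_buy(price=95, qty=2): fills=none; bids=[#3:5@95 #4:2@95] asks=[#2:5@99]
After op 6 [order #5] limit_buy(price=98, qty=3): fills=none; bids=[#5:3@98 #3:5@95 #4:2@95] asks=[#2:5@99]
After op 7 [order #6] market_buy(qty=1): fills=#6x#2:1@99; bids=[#5:3@98 #3:5@95 #4:2@95] asks=[#2:4@99]

Answer: bid=- ask=96
bid=- ask=-
bid=- ask=99
bid=95 ask=99
bid=95 ask=99
bid=98 ask=99
bid=98 ask=99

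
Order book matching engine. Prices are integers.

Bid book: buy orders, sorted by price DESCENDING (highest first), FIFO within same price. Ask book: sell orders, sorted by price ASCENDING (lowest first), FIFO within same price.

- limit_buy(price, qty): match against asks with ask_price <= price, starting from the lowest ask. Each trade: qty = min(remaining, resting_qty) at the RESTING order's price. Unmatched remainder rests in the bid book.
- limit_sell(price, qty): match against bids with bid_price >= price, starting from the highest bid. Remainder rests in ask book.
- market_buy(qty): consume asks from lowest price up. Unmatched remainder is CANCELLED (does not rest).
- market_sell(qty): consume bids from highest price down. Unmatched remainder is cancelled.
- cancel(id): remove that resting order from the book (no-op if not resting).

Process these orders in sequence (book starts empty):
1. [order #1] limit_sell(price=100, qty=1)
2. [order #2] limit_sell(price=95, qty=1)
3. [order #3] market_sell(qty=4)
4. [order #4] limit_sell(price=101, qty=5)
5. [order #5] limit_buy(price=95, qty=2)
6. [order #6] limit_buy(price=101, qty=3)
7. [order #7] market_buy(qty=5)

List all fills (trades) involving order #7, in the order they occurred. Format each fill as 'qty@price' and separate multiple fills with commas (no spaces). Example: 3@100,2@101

Answer: 3@101

Derivation:
After op 1 [order #1] limit_sell(price=100, qty=1): fills=none; bids=[-] asks=[#1:1@100]
After op 2 [order #2] limit_sell(price=95, qty=1): fills=none; bids=[-] asks=[#2:1@95 #1:1@100]
After op 3 [order #3] market_sell(qty=4): fills=none; bids=[-] asks=[#2:1@95 #1:1@100]
After op 4 [order #4] limit_sell(price=101, qty=5): fills=none; bids=[-] asks=[#2:1@95 #1:1@100 #4:5@101]
After op 5 [order #5] limit_buy(price=95, qty=2): fills=#5x#2:1@95; bids=[#5:1@95] asks=[#1:1@100 #4:5@101]
After op 6 [order #6] limit_buy(price=101, qty=3): fills=#6x#1:1@100 #6x#4:2@101; bids=[#5:1@95] asks=[#4:3@101]
After op 7 [order #7] market_buy(qty=5): fills=#7x#4:3@101; bids=[#5:1@95] asks=[-]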